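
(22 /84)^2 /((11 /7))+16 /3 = 1355 /252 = 5.38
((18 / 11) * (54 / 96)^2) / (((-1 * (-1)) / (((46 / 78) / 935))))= 5589 / 17114240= 0.00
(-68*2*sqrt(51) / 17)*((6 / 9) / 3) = -16*sqrt(51) / 9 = -12.70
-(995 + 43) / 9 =-115.33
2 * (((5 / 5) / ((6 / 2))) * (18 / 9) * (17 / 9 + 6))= 284 / 27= 10.52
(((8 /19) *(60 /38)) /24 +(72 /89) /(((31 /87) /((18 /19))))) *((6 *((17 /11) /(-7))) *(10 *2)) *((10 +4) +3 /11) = -694968525840 /843611153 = -823.80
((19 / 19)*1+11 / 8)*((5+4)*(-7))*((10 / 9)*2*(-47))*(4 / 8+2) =156275 / 4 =39068.75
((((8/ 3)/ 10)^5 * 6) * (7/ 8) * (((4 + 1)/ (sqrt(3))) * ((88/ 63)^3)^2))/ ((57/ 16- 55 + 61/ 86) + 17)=-0.00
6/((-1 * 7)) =-6/7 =-0.86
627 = 627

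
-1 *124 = -124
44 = 44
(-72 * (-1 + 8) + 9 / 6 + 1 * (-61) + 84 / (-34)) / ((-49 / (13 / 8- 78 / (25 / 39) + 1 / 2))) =-65731339 / 47600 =-1380.91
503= 503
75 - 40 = 35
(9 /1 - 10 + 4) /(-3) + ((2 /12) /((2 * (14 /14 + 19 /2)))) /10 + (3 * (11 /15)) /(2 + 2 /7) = -37 /1008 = -0.04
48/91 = 0.53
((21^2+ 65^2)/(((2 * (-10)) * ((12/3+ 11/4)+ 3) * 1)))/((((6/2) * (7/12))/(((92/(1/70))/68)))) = -858544/663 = -1294.94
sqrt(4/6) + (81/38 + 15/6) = sqrt(6)/3 + 88/19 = 5.45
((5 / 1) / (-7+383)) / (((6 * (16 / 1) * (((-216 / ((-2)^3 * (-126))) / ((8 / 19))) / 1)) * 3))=-35 / 385776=-0.00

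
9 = 9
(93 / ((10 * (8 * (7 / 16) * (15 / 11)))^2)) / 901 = 3751 / 82779375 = 0.00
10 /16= 5 /8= 0.62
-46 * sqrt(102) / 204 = -2.28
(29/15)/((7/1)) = 29/105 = 0.28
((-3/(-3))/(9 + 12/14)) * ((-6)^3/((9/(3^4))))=-4536/23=-197.22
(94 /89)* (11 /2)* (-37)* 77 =-1472933 /89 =-16549.81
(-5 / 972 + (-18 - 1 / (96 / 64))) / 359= -18149 / 348948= -0.05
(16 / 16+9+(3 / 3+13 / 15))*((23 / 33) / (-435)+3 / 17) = 2.08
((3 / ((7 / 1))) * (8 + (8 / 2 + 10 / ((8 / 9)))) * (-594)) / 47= -82863 / 658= -125.93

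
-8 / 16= -1 / 2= -0.50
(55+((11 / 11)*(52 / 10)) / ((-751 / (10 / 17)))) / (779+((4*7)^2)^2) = 702133 / 7857258645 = 0.00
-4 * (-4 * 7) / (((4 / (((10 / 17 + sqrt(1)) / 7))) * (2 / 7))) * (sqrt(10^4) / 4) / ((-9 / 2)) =-2100 / 17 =-123.53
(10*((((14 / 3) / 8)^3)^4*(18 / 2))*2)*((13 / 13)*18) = 69206436005 / 13759414272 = 5.03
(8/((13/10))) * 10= 800/13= 61.54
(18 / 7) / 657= 2 / 511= 0.00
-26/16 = -13/8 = -1.62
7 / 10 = 0.70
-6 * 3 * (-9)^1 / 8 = 81 / 4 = 20.25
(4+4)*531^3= 1197770328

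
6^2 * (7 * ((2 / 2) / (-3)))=-84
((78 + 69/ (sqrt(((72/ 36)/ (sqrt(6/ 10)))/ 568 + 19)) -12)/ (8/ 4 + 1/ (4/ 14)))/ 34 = 0.44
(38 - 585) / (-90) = 547 / 90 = 6.08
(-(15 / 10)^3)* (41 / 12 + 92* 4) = -40113 / 32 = -1253.53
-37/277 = -0.13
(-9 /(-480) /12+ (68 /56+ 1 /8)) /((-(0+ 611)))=-6007 /2737280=-0.00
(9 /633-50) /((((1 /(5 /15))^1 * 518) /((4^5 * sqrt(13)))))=-5400064 * sqrt(13) /163947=-118.76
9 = 9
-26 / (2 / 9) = -117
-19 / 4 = -4.75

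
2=2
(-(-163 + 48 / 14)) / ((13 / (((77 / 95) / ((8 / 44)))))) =135157 / 2470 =54.72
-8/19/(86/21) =-84/817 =-0.10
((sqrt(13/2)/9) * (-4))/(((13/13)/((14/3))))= -28 * sqrt(26)/27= -5.29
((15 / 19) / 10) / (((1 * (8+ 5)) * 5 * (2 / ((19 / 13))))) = 3 / 3380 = 0.00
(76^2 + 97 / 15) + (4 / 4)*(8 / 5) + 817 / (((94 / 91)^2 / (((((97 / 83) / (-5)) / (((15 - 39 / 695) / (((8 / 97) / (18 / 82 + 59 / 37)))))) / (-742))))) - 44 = 185380891511204143 / 32295943336320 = 5740.07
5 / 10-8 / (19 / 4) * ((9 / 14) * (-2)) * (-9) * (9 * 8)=-373115 / 266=-1402.69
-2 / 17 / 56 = -0.00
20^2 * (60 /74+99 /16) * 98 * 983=9977794050 /37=269670109.46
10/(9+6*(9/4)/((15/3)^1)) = 100/117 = 0.85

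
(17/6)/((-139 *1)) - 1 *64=-53393/834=-64.02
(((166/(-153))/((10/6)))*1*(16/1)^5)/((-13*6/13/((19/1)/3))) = 1653604352/2295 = 720524.77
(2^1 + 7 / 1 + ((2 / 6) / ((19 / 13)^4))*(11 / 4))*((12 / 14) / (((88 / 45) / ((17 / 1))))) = 68.56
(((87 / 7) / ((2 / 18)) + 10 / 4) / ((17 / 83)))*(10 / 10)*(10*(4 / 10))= 265766 / 119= 2233.33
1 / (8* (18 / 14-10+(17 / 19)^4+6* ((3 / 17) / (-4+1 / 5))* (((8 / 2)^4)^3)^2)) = -0.00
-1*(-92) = 92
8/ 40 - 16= -79/ 5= -15.80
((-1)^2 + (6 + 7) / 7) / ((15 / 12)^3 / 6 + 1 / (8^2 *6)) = 1280 / 147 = 8.71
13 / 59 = 0.22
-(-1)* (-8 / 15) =-8 / 15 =-0.53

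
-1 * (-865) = 865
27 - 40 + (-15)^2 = 212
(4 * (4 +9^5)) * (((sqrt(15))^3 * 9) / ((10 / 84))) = 267864408 * sqrt(15) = 1037434391.23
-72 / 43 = -1.67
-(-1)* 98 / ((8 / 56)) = 686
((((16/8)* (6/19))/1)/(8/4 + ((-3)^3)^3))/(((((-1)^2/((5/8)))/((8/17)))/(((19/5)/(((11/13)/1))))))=-156/3680347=-0.00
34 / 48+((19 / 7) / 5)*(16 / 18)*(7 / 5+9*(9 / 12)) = 58477 / 12600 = 4.64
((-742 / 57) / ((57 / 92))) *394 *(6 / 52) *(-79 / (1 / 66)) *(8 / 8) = 23372637904 / 4693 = 4980319.18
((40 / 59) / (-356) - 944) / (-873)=1652318 / 1528041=1.08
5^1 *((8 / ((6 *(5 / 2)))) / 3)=8 / 9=0.89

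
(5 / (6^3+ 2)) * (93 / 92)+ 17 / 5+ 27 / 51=6738229 / 1704760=3.95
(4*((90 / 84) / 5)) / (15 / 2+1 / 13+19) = 156 / 4837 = 0.03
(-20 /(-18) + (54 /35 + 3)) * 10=3562 /63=56.54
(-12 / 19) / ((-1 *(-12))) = -1 / 19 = -0.05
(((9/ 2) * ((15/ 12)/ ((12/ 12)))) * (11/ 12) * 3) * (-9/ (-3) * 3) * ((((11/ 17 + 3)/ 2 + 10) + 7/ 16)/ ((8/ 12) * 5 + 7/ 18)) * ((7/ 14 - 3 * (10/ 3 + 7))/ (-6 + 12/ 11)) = 3323110725/ 1166336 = 2849.19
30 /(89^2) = 0.00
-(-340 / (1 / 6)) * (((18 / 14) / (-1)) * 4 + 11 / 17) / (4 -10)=1528.57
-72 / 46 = -36 / 23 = -1.57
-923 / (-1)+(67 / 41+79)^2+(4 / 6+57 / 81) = 337054570 / 45387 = 7426.24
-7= -7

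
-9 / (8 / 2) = -9 / 4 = -2.25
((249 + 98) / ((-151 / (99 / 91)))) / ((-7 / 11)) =377883 / 96187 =3.93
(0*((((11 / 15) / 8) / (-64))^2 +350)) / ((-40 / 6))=0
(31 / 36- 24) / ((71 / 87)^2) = -700553 / 20164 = -34.74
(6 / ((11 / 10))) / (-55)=-12 / 121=-0.10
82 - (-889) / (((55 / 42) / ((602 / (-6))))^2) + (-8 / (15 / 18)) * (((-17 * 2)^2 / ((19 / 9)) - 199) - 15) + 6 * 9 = 299770693316 / 57475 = 5215671.05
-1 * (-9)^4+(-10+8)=-6563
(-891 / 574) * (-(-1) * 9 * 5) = -40095 / 574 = -69.85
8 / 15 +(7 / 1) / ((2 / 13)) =1381 / 30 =46.03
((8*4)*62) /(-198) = -992 /99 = -10.02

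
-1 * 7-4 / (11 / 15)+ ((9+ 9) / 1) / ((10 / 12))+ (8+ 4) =1163 / 55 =21.15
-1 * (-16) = 16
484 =484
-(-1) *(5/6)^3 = 125/216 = 0.58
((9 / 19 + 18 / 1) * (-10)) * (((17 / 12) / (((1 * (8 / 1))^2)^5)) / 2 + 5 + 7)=-180904022517465 / 81604378624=-2216.84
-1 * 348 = -348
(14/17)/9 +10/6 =269/153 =1.76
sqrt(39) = 6.24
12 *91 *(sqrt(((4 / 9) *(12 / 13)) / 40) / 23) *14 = 392 *sqrt(390) / 115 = 67.32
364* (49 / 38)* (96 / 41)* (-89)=-76195392 / 779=-97811.80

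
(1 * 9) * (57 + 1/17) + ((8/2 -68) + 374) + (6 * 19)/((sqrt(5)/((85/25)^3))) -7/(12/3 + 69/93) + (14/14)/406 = 17021485/20706 + 560082 * sqrt(5)/625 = 2825.87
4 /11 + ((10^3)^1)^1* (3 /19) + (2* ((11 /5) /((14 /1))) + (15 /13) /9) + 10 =48127826 /285285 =168.70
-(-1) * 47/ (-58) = -47/ 58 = -0.81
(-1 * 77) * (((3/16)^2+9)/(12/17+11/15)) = -45415755/93952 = -483.39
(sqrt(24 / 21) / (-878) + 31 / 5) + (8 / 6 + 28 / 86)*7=11489 / 645 - sqrt(14) / 3073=17.81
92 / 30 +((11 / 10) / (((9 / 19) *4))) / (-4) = 4207 / 1440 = 2.92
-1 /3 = -0.33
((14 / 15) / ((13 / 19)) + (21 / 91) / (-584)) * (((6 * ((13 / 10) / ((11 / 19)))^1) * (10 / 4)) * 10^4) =368835125 / 803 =459321.45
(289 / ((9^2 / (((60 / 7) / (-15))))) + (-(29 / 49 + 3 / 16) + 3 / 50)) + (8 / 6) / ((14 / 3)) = -3925219 / 1587600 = -2.47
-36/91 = -0.40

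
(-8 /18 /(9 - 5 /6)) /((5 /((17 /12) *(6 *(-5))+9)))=268 /735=0.36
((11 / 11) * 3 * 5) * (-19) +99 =-186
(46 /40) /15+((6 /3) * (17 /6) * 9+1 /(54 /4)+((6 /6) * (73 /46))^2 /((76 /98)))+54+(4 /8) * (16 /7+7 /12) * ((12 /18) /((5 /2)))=41328823783 /379927800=108.78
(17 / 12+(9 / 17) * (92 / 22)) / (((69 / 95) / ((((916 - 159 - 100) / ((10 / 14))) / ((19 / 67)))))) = 278928839 / 17204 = 16213.02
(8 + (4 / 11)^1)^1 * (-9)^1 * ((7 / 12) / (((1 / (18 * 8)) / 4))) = -278208 / 11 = -25291.64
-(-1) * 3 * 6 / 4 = 9 / 2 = 4.50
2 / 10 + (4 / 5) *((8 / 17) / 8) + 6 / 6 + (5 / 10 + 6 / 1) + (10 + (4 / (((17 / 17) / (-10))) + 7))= -2593 / 170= -15.25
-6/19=-0.32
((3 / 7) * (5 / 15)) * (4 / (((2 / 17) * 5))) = 34 / 35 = 0.97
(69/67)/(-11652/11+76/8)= -1518/1547365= -0.00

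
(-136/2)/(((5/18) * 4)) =-306/5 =-61.20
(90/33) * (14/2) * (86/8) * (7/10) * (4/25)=6321/275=22.99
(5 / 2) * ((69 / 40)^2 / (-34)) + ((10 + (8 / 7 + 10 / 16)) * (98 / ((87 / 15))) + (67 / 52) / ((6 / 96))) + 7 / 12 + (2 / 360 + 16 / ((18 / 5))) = 224.27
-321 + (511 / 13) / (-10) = -42241 / 130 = -324.93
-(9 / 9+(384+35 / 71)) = -385.49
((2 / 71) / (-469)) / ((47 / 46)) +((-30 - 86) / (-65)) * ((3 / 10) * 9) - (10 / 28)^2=66807027369 / 14241982300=4.69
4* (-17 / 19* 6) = -408 / 19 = -21.47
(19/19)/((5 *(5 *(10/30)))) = 3/25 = 0.12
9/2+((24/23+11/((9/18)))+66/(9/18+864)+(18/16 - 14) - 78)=-20123749/318136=-63.26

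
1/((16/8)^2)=1/4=0.25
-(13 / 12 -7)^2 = -5041 / 144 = -35.01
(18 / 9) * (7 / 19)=14 / 19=0.74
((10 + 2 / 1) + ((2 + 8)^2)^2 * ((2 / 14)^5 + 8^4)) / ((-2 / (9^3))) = -250927242598818 / 16807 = -14929924590.87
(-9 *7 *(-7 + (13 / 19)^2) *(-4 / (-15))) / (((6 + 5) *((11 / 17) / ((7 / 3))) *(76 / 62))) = 121781268 / 4149695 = 29.35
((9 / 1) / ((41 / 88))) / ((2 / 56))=22176 / 41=540.88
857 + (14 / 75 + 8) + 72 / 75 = 64961 / 75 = 866.15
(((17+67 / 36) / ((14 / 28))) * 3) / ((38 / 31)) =21049 / 228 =92.32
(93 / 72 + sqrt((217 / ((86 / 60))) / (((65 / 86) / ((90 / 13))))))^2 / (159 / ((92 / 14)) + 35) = 713 *sqrt(6510) / 35399 + 3108536687 / 132533856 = 25.08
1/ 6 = 0.17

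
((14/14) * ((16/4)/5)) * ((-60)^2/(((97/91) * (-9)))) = -29120/97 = -300.21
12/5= 2.40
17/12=1.42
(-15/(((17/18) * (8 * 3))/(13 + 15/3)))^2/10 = 32805/2312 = 14.19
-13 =-13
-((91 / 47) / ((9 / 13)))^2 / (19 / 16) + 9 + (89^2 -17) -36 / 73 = 1962048009911 / 248174523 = 7905.92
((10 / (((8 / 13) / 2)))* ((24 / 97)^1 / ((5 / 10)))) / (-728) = -15 / 679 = -0.02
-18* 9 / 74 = -81 / 37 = -2.19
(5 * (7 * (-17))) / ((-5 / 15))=1785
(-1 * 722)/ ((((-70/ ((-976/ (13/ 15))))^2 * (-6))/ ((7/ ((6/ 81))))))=3481784352/ 1183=2943182.04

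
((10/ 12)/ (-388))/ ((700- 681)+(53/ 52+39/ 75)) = -0.00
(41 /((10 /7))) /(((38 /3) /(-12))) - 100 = -12083 /95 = -127.19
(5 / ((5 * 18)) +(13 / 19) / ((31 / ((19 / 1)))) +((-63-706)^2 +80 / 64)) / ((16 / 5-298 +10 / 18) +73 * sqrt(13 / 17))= -742775982113485 / 352187708048-10839856156425 * sqrt(221) / 352187708048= -2566.59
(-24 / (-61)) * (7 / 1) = 168 / 61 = 2.75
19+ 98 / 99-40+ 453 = 432.99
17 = 17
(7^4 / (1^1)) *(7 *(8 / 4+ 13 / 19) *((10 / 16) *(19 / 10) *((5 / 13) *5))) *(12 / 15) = 4285785 / 52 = 82418.94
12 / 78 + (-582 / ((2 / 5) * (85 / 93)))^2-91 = 9520936288 / 3757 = 2534185.86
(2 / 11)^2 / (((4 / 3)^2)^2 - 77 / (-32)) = 10368 / 1745909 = 0.01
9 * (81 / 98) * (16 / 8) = 729 / 49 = 14.88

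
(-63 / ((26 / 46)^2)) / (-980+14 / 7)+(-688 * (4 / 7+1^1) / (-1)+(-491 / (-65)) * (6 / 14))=2091388349 / 1928290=1084.58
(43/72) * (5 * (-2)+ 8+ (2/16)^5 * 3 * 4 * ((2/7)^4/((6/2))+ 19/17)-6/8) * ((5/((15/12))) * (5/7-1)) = 13177898207/7021830144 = 1.88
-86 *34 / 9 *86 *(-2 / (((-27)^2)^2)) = 502928 / 4782969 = 0.11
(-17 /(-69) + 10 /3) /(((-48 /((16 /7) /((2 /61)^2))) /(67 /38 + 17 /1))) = -1499563 /504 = -2975.32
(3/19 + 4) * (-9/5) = -711/95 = -7.48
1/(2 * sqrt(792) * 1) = sqrt(22)/264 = 0.02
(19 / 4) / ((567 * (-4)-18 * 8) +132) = -1 / 480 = -0.00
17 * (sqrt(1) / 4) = 17 / 4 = 4.25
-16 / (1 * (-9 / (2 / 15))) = 32 / 135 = 0.24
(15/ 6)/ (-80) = -1/ 32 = -0.03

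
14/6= 7/3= 2.33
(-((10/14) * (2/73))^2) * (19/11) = -1900/2872331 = -0.00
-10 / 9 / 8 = -0.14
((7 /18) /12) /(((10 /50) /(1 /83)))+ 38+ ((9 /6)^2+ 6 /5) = 3715753 /89640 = 41.45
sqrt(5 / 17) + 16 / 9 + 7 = sqrt(85) / 17 + 79 / 9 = 9.32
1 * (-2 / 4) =-0.50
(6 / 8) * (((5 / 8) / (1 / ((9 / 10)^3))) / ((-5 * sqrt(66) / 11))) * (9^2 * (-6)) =177147 * sqrt(66) / 32000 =44.97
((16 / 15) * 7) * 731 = 81872 / 15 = 5458.13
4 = 4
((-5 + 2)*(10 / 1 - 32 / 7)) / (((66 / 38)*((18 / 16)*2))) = -4.17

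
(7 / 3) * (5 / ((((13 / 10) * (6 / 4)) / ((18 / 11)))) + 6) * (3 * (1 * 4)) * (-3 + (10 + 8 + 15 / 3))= 816480 / 143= 5709.65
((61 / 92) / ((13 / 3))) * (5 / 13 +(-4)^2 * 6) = 229299 / 15548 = 14.75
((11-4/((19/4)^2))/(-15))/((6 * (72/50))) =-19535/233928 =-0.08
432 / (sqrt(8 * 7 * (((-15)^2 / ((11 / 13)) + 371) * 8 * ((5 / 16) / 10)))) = 216 * sqrt(269731) / 24521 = 4.57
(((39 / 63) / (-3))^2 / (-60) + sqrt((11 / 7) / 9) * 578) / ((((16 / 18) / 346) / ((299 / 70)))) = -8741863 / 7408800 + 44847309 * sqrt(77) / 980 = 401563.66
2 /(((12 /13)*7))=13 /42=0.31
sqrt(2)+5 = 6.41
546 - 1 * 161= 385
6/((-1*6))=-1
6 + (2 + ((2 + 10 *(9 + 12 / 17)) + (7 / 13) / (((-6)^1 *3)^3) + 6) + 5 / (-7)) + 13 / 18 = 1020099235 / 9022104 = 113.07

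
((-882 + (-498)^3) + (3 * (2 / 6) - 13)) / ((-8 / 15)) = 926301645 / 4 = 231575411.25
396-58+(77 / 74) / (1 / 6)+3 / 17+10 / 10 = 217269 / 629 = 345.42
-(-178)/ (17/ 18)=3204/ 17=188.47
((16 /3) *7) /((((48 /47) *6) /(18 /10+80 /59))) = 306299 /15930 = 19.23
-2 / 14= -1 / 7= -0.14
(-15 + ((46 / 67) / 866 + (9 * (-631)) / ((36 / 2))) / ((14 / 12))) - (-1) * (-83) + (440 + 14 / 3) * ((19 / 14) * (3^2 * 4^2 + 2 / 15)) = 86612.61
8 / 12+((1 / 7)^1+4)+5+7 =353 / 21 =16.81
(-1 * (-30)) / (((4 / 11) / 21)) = 3465 / 2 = 1732.50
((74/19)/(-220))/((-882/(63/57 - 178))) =-124357/35024220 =-0.00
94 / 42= 47 / 21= 2.24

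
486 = 486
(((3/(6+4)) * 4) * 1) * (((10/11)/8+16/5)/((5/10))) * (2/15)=1458/1375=1.06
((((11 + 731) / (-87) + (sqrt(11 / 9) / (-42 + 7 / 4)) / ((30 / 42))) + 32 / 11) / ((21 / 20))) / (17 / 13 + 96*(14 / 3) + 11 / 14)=-2796560 / 235183707 - 416*sqrt(11) / 16956819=-0.01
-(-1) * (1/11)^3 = 1/1331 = 0.00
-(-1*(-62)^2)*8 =30752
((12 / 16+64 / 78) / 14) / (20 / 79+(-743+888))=553 / 716040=0.00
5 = 5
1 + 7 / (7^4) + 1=2.00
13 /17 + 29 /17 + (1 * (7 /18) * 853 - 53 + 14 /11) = 950779 /3366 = 282.47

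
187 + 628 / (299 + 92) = 188.61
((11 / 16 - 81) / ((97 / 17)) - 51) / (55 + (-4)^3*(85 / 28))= 54383 / 116400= 0.47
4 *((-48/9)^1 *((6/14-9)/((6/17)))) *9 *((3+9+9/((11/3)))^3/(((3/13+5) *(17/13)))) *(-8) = -2608610883840/158389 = -16469646.78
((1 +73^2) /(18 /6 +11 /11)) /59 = 2665 /118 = 22.58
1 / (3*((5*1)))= 0.07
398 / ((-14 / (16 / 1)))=-3184 / 7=-454.86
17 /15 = 1.13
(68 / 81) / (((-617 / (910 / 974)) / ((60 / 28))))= -22100 / 8112933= -0.00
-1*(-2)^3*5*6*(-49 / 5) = -2352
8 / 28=2 / 7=0.29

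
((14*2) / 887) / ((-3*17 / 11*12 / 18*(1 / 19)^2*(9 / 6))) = -111188 / 45237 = -2.46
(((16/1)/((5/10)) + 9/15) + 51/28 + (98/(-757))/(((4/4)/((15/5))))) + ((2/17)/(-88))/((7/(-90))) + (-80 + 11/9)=-7977797381/178364340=-44.73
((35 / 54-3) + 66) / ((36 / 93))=106547 / 648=164.42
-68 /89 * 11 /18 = -374 /801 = -0.47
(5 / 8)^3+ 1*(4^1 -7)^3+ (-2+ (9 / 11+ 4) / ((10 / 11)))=-60047 / 2560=-23.46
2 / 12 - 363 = -2177 / 6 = -362.83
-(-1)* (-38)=-38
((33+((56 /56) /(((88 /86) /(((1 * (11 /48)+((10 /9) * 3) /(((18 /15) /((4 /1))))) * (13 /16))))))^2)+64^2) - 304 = 3906.08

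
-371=-371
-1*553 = -553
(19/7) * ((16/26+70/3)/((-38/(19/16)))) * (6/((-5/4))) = 8873/910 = 9.75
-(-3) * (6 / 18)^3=1 / 9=0.11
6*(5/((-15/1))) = -2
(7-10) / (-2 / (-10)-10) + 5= 260 / 49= 5.31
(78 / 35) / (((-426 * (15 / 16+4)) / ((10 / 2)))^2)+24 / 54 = 880929628 / 1982035503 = 0.44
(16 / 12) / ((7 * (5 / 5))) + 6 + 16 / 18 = 446 / 63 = 7.08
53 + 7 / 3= 166 / 3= 55.33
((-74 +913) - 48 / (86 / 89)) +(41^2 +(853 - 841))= 106740 / 43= 2482.33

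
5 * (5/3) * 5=41.67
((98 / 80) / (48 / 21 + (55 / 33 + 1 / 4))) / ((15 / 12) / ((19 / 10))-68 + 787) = 19551 / 48267455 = 0.00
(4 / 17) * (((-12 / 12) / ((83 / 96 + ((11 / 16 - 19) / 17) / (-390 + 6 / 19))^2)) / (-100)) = 0.00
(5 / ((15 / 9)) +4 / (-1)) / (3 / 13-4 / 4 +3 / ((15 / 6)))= -65 / 28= -2.32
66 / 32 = 33 / 16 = 2.06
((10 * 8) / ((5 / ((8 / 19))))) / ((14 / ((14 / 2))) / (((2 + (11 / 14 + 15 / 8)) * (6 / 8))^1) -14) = -0.50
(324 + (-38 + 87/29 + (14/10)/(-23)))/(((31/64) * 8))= 265824/3565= 74.56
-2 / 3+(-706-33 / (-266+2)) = -16957 / 24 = -706.54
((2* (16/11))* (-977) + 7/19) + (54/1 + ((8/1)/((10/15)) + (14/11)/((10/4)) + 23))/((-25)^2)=-1855965838/653125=-2841.67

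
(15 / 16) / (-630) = -1 / 672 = -0.00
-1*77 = -77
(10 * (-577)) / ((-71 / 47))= 271190 / 71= 3819.58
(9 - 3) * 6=36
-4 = -4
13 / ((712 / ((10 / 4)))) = 65 / 1424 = 0.05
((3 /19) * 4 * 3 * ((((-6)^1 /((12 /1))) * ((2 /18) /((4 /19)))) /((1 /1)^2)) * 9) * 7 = -63 /2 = -31.50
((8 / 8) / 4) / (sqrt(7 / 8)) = 0.27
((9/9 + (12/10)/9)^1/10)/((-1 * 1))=-17/150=-0.11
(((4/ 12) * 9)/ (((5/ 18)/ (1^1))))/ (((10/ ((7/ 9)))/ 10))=42/ 5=8.40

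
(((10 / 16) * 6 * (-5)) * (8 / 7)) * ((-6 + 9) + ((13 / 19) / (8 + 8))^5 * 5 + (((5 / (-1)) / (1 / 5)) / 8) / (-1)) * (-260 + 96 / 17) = 1289320889469802275 / 38621122527232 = 33383.83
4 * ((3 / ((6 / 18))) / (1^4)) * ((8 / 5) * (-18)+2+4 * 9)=1656 / 5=331.20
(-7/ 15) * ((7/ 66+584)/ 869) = -269857/ 860310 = -0.31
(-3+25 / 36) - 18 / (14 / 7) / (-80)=-1579 / 720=-2.19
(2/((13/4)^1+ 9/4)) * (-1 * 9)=-36/11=-3.27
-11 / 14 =-0.79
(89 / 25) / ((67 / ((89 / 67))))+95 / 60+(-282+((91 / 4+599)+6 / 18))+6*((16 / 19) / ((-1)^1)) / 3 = 2175259772 / 6396825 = 340.05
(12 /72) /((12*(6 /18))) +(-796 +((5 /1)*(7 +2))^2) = 29497 /24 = 1229.04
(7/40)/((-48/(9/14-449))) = 6277/3840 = 1.63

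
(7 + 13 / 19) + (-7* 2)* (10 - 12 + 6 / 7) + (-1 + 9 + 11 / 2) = 37.18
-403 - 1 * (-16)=-387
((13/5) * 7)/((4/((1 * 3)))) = 273/20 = 13.65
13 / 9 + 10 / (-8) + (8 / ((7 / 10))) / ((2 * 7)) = 1783 / 1764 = 1.01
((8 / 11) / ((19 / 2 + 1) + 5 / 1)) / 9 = 16 / 3069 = 0.01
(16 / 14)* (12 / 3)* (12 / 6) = 64 / 7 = 9.14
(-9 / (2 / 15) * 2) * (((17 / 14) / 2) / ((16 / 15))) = -34425 / 448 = -76.84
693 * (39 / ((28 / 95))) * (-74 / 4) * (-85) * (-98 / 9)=-6280549275 / 4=-1570137318.75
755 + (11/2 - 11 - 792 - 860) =-1805/2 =-902.50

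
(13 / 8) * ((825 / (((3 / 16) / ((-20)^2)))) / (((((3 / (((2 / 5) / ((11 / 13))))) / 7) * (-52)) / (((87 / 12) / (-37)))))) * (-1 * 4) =-5278000 / 111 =-47549.55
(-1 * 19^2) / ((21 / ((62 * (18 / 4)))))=-33573 / 7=-4796.14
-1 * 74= -74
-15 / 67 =-0.22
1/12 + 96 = 1153/12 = 96.08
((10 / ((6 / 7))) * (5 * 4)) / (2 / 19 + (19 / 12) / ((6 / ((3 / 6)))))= 638400 / 649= 983.67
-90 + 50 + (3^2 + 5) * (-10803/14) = -10843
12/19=0.63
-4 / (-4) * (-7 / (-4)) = 7 / 4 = 1.75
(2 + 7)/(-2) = -9/2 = -4.50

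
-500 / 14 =-35.71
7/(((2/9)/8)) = 252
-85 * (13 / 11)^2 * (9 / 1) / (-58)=129285 / 7018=18.42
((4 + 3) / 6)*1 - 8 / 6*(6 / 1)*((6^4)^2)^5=-641639737864499235256264606875641 / 6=-106939956310749872542710800000000.00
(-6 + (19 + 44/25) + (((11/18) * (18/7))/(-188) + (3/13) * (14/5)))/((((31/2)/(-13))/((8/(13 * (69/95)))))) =-500508412/45742515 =-10.94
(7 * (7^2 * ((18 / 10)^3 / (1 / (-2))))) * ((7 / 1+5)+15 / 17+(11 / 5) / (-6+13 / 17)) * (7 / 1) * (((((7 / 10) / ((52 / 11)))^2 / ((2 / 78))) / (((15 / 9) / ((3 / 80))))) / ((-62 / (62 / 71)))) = 507998824077591 / 5371150000000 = 94.58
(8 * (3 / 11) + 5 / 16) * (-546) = -1361.90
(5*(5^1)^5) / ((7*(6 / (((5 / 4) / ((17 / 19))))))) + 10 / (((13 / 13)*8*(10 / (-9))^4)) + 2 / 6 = 495889759 / 952000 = 520.89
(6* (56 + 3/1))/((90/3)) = 11.80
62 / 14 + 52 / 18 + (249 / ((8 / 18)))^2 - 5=316393439 / 1008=313882.38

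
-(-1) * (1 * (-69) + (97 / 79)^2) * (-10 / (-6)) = -2106100 / 18723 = -112.49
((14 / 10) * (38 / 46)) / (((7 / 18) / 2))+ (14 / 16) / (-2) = 10139 / 1840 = 5.51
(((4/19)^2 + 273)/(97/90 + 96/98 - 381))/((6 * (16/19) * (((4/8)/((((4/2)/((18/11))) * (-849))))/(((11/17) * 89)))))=73598378711935/4318218008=17043.69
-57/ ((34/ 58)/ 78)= -128934/ 17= -7584.35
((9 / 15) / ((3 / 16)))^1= 16 / 5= 3.20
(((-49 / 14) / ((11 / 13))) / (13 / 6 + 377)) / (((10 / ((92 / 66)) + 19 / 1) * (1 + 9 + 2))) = -23 / 662200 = -0.00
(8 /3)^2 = 64 /9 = 7.11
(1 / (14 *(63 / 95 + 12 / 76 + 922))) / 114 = 5 / 7364112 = 0.00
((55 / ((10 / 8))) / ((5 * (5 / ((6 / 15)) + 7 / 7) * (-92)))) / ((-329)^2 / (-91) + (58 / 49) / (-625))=1751750 / 294077735109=0.00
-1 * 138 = -138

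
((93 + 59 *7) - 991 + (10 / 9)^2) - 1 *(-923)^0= -39266 / 81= -484.77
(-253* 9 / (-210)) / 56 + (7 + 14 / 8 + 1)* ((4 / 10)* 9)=138351 / 3920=35.29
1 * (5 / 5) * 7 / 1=7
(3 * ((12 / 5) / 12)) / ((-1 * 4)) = -3 / 20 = -0.15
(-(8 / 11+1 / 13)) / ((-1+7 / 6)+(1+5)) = -690 / 5291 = -0.13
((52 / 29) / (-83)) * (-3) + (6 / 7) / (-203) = 7146 / 117943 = 0.06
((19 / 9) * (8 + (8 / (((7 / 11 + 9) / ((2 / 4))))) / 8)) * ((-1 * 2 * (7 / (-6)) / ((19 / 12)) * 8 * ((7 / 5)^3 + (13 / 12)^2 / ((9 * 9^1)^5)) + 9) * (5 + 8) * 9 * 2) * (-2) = -22796368418580465761 / 69299839969875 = -328952.68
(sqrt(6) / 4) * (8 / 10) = sqrt(6) / 5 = 0.49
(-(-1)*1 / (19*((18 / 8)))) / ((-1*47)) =-4 / 8037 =-0.00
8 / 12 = 2 / 3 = 0.67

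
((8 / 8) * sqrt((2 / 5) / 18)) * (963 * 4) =1284 * sqrt(5) / 5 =574.22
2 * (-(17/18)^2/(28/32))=-1156/567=-2.04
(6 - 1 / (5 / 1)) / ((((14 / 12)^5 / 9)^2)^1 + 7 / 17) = 2414595806208 / 195432005125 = 12.36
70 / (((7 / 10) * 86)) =50 / 43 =1.16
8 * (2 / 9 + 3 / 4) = 70 / 9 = 7.78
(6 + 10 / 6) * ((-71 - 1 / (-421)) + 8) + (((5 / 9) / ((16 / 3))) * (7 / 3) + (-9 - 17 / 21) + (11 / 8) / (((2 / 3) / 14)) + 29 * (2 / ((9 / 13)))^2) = -846545029 / 3819312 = -221.65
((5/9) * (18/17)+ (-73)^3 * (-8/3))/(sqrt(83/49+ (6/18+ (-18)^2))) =185172197 * sqrt(143778)/1222113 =57452.73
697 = 697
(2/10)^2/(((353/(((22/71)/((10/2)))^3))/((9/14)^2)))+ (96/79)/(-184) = -232154104477326/35152059975746875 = -0.01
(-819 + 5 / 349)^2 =81696502276 / 121801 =670737.53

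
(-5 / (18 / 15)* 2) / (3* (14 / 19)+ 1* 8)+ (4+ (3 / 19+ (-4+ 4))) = 36953 / 11058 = 3.34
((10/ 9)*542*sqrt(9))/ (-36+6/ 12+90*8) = 10840/ 4107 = 2.64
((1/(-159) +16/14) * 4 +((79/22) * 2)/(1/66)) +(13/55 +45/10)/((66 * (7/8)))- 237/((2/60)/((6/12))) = -98643859/32065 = -3076.37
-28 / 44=-0.64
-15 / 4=-3.75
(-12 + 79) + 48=115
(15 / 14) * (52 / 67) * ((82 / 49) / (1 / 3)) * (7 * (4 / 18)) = 21320 / 3283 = 6.49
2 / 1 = 2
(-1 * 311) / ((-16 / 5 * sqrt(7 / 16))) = 1555 * sqrt(7) / 28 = 146.93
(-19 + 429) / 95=82 / 19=4.32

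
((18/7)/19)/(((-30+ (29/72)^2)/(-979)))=91352448/20572307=4.44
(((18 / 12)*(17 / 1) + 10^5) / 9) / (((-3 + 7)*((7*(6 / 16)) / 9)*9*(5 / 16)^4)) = 13110542336 / 118125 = 110988.72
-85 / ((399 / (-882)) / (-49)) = -174930 / 19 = -9206.84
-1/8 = -0.12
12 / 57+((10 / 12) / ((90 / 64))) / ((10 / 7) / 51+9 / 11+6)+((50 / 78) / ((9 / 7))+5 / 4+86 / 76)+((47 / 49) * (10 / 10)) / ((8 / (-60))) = -7429096669 / 1849580460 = -4.02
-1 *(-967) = 967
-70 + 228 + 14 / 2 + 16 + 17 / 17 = 182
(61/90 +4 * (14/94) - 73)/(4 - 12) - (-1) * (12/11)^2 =41584723/4094640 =10.16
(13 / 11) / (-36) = -13 / 396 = -0.03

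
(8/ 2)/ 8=1/ 2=0.50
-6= -6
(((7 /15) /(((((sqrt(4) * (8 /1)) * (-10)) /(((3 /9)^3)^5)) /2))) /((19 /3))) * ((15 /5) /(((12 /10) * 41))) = -7 /1788447768480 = -0.00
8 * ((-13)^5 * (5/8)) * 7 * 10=-129952550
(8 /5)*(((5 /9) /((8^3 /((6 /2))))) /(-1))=-1 /192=-0.01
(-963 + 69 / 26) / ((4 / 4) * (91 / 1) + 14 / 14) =-24969 / 2392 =-10.44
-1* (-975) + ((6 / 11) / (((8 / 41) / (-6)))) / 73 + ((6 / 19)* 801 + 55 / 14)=1231.65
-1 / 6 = -0.17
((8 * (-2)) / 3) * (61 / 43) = -976 / 129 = -7.57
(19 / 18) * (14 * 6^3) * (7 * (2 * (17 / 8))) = 94962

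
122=122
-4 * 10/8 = -5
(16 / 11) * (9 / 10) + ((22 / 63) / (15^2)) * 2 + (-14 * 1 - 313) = -50782871 / 155925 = -325.69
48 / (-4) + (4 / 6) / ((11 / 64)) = -268 / 33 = -8.12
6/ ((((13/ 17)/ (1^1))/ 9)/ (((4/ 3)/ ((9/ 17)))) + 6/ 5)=11560/ 2377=4.86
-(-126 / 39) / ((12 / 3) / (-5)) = -105 / 26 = -4.04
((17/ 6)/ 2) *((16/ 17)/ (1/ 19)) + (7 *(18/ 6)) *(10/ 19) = 36.39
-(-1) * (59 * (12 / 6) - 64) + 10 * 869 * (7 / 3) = 60992 / 3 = 20330.67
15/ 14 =1.07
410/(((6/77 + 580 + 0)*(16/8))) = 0.35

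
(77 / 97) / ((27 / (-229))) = -17633 / 2619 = -6.73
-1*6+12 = 6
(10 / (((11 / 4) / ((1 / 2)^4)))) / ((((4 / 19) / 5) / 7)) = 3325 / 88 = 37.78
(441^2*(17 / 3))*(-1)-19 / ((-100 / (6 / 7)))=-385720593 / 350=-1102058.84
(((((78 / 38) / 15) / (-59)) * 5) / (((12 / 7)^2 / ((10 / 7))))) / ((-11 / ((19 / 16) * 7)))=3185 / 747648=0.00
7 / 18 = 0.39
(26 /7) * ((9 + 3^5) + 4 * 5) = 7072 /7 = 1010.29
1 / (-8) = -1 / 8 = -0.12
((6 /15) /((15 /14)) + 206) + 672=65878 /75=878.37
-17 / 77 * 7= -17 / 11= -1.55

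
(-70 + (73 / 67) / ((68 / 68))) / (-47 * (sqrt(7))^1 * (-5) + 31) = -0.11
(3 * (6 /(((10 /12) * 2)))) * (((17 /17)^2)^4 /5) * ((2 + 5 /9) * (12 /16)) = 207 /50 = 4.14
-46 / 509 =-0.09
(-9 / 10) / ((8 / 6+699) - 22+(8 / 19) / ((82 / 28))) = -21033 / 15856010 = -0.00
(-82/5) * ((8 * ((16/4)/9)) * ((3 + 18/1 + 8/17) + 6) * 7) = -11212.88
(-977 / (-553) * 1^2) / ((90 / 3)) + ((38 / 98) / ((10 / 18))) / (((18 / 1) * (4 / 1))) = 31859 / 464520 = 0.07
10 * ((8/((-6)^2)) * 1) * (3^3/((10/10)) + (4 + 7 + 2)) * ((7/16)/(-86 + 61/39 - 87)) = -2275/10029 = -0.23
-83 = -83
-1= -1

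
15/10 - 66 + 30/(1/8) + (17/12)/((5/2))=2641/15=176.07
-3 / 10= -0.30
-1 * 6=-6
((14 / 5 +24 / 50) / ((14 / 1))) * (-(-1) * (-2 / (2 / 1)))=-41 / 175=-0.23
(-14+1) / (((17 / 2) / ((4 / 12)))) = -26 / 51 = -0.51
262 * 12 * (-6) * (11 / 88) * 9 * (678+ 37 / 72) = -57597687 / 4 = -14399421.75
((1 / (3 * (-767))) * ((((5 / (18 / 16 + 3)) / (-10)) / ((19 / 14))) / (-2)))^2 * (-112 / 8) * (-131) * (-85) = -122217760 / 2081461196529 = -0.00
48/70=24/35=0.69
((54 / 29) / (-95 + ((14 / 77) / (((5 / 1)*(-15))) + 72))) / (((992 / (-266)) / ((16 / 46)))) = 423225 / 56055347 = 0.01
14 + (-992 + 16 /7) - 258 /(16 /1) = -991.84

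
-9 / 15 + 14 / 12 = 17 / 30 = 0.57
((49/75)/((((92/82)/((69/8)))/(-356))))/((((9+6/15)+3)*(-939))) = 178801/1164360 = 0.15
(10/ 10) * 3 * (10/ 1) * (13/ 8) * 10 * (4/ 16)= 975/ 8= 121.88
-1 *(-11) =11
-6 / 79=-0.08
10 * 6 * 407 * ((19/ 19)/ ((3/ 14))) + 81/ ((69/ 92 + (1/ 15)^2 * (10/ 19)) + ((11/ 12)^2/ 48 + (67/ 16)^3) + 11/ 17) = 1523413313720600/ 13367838247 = 113961.08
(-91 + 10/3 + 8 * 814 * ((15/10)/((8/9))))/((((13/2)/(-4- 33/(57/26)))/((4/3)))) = -42604.94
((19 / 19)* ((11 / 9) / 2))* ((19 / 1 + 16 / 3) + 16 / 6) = 33 / 2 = 16.50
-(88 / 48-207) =1231 / 6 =205.17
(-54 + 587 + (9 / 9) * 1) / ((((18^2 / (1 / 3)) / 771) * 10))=22873 / 540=42.36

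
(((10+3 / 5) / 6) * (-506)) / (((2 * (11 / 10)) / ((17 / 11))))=-20723 / 33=-627.97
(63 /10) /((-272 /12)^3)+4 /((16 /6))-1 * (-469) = 1479400859 /3144320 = 470.50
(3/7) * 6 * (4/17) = 72/119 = 0.61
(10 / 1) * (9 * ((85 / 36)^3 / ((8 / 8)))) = 1184.65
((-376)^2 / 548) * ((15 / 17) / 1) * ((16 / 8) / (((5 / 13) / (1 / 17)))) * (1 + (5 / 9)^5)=57134424256 / 779309019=73.31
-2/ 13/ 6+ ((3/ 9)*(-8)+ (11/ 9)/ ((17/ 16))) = -3067/ 1989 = -1.54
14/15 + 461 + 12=7109/15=473.93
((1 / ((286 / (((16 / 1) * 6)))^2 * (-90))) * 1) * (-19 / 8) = 304 / 102245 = 0.00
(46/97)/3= 46/291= 0.16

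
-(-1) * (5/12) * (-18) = -15/2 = -7.50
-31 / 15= -2.07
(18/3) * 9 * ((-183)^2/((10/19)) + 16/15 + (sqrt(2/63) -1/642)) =18 * sqrt(14)/7 + 367655094/107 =3436038.54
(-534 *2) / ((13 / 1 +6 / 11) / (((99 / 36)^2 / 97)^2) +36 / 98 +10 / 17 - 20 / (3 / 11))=-107458541883 / 216938431658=-0.50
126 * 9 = 1134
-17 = -17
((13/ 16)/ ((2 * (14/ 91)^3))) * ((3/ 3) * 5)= 142805/ 256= 557.83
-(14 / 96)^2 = -49 / 2304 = -0.02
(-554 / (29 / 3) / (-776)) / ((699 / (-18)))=-2493 / 1310858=-0.00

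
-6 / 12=-1 / 2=-0.50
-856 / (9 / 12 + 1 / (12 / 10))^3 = -1479168 / 6859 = -215.65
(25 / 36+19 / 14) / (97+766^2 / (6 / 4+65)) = 9823 / 42710868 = 0.00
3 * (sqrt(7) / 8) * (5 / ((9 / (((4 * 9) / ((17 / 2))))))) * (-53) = -795 * sqrt(7) / 17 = -123.73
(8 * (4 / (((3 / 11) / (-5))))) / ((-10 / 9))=528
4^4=256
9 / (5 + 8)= 9 / 13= 0.69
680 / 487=1.40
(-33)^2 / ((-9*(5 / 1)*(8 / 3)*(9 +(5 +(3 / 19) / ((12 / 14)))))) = -0.64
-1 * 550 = -550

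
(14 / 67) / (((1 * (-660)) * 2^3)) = -7 / 176880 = -0.00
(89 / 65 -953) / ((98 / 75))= -463920 / 637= -728.29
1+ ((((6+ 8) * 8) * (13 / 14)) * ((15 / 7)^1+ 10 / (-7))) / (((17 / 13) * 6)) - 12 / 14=3431 / 357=9.61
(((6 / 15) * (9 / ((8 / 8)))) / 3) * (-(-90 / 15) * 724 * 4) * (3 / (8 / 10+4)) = 13032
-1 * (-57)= 57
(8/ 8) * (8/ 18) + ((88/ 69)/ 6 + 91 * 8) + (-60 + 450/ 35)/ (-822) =144659273/ 198513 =728.71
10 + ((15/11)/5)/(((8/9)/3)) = 961/88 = 10.92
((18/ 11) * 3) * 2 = 108/ 11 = 9.82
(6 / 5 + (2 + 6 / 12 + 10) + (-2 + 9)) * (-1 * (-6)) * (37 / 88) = 22977 / 440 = 52.22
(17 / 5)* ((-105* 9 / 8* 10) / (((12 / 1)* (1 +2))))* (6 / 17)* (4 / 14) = -45 / 4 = -11.25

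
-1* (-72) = 72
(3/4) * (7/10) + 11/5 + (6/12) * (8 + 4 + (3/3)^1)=369/40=9.22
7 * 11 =77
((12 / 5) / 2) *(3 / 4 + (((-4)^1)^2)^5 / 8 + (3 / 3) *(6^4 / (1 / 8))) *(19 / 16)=32248491 / 160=201553.07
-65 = -65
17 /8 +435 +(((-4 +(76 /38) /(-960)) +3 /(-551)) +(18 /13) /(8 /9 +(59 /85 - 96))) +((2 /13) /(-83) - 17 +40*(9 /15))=9071480944032839 /20612272867680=440.10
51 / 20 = 2.55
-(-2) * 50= 100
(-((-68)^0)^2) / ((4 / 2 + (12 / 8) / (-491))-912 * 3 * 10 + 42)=982 / 26824315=0.00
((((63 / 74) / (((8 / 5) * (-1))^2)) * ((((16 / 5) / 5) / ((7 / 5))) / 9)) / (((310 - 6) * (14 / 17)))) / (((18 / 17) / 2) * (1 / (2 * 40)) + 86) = 7225 / 9209671184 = 0.00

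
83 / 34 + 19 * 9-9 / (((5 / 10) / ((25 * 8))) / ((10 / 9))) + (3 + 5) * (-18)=-134999 / 34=-3970.56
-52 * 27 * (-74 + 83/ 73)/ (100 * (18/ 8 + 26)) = 7467876/ 206225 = 36.21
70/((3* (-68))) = -35/102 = -0.34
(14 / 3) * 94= 438.67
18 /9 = 2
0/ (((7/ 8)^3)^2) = 0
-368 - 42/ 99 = -12158/ 33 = -368.42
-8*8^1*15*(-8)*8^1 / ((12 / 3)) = 15360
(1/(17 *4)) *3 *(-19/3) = -19/68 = -0.28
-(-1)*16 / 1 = 16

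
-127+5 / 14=-1773 / 14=-126.64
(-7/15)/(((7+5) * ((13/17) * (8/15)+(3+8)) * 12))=-119/418896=-0.00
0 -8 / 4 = -2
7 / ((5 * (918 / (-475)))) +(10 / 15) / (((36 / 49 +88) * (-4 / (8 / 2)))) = -365176 / 498933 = -0.73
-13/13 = -1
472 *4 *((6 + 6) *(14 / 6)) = 52864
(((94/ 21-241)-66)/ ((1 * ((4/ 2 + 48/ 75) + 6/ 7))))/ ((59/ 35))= -5558875/ 108324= -51.32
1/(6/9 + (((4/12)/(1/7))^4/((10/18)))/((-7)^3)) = 1.96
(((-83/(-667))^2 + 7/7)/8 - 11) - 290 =-535420467/1779556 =-300.87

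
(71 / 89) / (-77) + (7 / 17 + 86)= 10065850 / 116501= 86.40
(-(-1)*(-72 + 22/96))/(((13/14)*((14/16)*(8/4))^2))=-25.24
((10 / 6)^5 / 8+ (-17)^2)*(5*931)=2629800355 / 1944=1352777.96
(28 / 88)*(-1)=-7 / 22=-0.32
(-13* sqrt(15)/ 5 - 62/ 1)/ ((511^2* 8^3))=-31/ 66846976 - 13* sqrt(15)/ 668469760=-0.00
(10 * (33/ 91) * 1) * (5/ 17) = 1650/ 1547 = 1.07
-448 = -448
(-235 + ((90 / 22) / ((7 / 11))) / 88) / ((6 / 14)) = -144715 / 264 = -548.16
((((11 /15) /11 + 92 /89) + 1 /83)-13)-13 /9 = -4431764 /332415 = -13.33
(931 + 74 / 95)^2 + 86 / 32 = 125370201851 / 144400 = 868214.69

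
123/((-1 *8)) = -123/8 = -15.38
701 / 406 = 1.73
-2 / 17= -0.12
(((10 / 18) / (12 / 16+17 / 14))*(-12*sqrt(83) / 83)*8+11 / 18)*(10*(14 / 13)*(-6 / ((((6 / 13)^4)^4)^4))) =-5806199109680231787100308289467147379876558677044967555537886236866603845 / 47505214997229958279621715210108914957422346371072+3694853978887420228154741638751821059921446430846797535342291241642384265*sqrt(83) / 56474298557904885298560710920350832494956513329152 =473831474578081066441658.10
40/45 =8/9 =0.89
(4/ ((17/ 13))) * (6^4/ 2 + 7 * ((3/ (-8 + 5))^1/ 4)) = 1976.76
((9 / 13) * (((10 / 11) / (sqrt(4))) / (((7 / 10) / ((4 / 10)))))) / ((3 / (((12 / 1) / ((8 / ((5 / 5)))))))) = 90 / 1001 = 0.09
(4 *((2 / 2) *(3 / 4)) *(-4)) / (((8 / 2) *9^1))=-1 / 3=-0.33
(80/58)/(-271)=-40/7859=-0.01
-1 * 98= -98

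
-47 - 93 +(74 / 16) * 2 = -523 / 4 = -130.75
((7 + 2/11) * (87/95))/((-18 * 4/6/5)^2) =11455/10032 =1.14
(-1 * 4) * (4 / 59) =-16 / 59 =-0.27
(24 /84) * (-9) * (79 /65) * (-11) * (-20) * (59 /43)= -3691512 /3913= -943.40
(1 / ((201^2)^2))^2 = 0.00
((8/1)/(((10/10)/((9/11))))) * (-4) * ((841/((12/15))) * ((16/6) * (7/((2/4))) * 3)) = -33909120/11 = -3082647.27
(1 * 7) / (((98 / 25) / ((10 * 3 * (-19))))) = -7125 / 7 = -1017.86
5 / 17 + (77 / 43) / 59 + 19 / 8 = 931403 / 345032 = 2.70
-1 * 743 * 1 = -743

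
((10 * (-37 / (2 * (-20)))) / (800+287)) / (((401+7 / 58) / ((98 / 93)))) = 52577 / 2351882115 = 0.00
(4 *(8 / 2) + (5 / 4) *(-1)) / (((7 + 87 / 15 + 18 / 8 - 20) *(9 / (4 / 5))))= -236 / 891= -0.26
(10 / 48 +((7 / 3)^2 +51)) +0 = 4079 / 72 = 56.65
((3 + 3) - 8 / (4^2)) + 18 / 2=29 / 2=14.50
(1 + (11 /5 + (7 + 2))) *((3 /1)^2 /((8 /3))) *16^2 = 52704 /5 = 10540.80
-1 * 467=-467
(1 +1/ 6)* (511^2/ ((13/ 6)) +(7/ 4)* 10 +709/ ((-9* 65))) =140622.62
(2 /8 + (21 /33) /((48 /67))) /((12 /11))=601 /576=1.04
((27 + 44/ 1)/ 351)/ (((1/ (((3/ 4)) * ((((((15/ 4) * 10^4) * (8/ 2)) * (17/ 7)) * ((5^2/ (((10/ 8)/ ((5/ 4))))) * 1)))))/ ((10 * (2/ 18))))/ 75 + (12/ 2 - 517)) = -94296875000/ 238213828124181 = -0.00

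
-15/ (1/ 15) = -225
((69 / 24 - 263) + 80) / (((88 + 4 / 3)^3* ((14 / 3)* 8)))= -116721 / 17246953472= -0.00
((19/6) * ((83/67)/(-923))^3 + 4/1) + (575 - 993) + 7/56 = -2349145662120162305/5675978645911704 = -413.88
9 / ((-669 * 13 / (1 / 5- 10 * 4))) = 597 / 14495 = 0.04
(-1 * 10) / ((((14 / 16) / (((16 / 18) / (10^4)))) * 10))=-4 / 39375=-0.00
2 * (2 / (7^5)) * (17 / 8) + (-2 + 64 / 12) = 3.33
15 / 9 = 1.67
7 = 7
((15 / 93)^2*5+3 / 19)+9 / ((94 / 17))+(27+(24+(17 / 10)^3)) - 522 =-398339339551 / 858173000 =-464.17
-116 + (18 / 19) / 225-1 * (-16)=-47498 / 475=-100.00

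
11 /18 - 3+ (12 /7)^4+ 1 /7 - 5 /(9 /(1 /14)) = 15248 /2401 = 6.35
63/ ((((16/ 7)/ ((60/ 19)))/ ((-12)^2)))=238140/ 19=12533.68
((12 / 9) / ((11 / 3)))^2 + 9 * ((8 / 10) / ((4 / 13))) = 14237 / 605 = 23.53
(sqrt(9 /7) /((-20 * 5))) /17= -3 * sqrt(7) /11900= -0.00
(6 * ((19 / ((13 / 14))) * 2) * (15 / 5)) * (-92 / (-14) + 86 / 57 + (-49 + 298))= 2461800 / 13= 189369.23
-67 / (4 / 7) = -469 / 4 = -117.25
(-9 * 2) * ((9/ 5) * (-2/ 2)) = 162/ 5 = 32.40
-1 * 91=-91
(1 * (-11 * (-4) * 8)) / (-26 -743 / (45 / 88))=-7920 / 33277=-0.24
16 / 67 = 0.24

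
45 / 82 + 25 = 2095 / 82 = 25.55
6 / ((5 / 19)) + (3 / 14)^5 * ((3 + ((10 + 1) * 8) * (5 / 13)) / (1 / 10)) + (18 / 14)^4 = 449201589 / 17479280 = 25.70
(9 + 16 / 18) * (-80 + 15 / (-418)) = -2977495 / 3762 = -791.47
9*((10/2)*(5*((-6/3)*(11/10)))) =-495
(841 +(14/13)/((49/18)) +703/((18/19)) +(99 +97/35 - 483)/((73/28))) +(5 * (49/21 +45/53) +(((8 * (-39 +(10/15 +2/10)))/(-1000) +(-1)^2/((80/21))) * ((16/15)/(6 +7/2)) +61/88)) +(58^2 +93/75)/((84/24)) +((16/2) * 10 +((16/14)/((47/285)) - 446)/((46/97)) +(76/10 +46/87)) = 818851314151453732517/519030187951275000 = 1577.66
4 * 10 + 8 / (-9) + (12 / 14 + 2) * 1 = 2644 / 63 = 41.97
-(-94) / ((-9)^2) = 94 / 81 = 1.16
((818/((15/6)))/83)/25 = 1636/10375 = 0.16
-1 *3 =-3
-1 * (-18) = 18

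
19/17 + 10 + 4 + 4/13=3409/221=15.43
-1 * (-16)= 16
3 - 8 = -5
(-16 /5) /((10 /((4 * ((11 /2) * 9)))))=-1584 /25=-63.36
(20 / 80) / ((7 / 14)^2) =1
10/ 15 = 2/ 3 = 0.67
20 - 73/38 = 687/38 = 18.08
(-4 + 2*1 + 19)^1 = 17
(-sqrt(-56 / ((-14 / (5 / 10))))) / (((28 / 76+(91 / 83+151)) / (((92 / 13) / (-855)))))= 7636 * sqrt(2) / 140655645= 0.00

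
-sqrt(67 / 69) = -0.99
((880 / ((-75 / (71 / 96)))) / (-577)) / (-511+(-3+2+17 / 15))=-781 / 26529306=-0.00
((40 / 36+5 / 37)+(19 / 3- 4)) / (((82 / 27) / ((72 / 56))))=16092 / 10619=1.52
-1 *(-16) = 16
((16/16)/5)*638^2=407044/5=81408.80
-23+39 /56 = -22.30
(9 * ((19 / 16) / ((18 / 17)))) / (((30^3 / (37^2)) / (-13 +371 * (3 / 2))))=480657269 / 1728000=278.16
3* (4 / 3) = 4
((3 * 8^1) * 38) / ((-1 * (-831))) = 304 / 277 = 1.10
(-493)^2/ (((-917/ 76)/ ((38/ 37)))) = -701925512/ 33929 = -20688.07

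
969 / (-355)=-969 / 355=-2.73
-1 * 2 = -2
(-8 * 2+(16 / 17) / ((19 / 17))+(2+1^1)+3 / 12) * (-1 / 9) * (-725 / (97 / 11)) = -7217375 / 66348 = -108.78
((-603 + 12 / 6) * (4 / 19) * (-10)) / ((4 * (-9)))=-6010 / 171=-35.15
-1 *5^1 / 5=-1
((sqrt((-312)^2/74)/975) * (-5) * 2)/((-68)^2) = -sqrt(74)/106930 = -0.00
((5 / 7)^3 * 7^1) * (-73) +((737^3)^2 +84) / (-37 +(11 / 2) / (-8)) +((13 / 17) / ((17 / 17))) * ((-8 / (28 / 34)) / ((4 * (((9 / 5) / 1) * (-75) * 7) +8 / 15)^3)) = -5723034103438559845306062808534489 / 1345918417997603184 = -4252140417212680.90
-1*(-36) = 36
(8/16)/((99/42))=7/33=0.21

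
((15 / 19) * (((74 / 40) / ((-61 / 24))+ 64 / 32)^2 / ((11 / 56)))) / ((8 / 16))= 50582784 / 3888445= 13.01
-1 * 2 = -2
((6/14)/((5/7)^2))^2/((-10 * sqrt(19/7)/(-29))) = 12789 * sqrt(133)/118750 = 1.24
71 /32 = 2.22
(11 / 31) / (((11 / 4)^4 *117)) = 256 / 4827537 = 0.00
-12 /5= -2.40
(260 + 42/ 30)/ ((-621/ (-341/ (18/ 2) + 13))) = 292768/ 27945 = 10.48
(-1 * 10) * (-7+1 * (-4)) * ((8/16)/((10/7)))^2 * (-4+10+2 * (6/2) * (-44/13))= -192.80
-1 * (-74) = 74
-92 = -92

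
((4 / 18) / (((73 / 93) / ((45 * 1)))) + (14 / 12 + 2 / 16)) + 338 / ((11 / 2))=1454765 / 19272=75.49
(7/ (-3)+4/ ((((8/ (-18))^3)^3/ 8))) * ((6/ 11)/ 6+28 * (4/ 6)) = -887137.17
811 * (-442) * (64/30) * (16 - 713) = 7995136448/15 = 533009096.53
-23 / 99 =-0.23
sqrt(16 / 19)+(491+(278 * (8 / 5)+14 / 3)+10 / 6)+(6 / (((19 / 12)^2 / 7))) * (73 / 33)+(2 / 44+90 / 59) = 4 * sqrt(19) / 19+6893472841 / 7028670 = 981.68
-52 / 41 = -1.27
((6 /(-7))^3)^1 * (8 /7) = -1728 /2401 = -0.72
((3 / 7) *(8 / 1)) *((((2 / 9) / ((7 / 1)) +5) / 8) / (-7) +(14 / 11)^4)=130890451 / 15065589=8.69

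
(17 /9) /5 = 17 /45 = 0.38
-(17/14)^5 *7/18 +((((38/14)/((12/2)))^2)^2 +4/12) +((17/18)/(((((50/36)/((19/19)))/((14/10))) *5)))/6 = -4820951909/7779240000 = -0.62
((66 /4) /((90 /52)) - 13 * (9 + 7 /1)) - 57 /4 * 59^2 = -2988163 /60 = -49802.72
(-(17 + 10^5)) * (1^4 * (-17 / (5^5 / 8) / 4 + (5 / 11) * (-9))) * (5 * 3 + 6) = 296148236643 / 34375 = 8615221.43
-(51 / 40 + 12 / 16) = -81 / 40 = -2.02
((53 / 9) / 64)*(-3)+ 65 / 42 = 1709 / 1344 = 1.27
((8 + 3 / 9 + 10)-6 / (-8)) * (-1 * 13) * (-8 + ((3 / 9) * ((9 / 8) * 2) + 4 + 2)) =14885 / 48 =310.10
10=10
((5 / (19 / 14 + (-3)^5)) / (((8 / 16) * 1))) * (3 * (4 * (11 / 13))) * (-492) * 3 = 27276480 / 43979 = 620.22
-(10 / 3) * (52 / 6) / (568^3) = -65 / 412313472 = -0.00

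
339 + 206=545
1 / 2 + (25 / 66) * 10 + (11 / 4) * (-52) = -9155 / 66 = -138.71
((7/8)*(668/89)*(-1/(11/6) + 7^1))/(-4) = -82999/7832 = -10.60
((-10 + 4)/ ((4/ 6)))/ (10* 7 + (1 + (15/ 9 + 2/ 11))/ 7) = -2079/ 16264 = -0.13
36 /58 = 18 /29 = 0.62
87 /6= 29 /2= 14.50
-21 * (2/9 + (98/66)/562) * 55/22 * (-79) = 34592915/37092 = 932.62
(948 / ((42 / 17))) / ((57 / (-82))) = -220252 / 399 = -552.01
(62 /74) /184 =31 /6808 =0.00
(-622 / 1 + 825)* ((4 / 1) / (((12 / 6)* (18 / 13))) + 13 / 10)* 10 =50141 / 9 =5571.22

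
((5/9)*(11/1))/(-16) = -55/144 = -0.38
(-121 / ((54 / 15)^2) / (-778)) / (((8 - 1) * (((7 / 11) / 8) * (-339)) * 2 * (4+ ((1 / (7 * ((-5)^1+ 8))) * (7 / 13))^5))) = -12354774575 / 1554666169561442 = -0.00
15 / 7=2.14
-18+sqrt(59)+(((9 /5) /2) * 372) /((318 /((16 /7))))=-28926 /1855+sqrt(59)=-7.91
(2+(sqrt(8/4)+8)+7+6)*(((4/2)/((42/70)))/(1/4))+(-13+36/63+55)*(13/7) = 40*sqrt(2)/3+56702/147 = 404.58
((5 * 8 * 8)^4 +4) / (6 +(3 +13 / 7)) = 18350080007 / 19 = 965793684.58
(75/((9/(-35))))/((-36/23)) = 20125/108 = 186.34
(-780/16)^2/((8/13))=494325/128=3861.91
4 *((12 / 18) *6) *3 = 48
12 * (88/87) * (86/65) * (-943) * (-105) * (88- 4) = 50356018944/377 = 133570342.03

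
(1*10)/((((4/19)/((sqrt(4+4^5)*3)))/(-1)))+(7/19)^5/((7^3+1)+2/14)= 117649/5964922491 - 285*sqrt(257)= -4568.90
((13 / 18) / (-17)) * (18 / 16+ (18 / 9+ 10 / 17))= -6565 / 41616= -0.16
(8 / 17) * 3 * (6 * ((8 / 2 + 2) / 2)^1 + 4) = 528 / 17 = 31.06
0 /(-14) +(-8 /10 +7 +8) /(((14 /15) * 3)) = 71 /14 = 5.07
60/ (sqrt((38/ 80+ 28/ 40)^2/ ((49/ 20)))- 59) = -13876800/ 13643311- 78960*sqrt(5)/ 13643311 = -1.03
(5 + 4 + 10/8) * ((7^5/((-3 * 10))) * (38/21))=-1870379/180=-10390.99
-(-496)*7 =3472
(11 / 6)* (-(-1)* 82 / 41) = 11 / 3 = 3.67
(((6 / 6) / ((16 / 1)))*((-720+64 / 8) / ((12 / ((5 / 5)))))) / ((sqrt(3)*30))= -89*sqrt(3) / 2160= -0.07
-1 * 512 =-512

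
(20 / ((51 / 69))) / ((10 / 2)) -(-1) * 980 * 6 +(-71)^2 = 185749 / 17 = 10926.41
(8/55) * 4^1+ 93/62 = 229/110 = 2.08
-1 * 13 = -13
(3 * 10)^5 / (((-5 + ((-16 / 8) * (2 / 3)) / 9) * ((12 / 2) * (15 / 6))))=-43740000 / 139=-314676.26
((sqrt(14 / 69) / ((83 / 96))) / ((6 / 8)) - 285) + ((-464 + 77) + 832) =128*sqrt(966) / 5727 + 160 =160.69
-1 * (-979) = 979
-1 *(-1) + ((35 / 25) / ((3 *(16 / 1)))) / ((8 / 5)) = 391 / 384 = 1.02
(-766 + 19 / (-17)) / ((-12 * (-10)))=-4347 / 680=-6.39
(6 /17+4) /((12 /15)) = 185 /34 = 5.44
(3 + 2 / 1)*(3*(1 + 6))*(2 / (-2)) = -105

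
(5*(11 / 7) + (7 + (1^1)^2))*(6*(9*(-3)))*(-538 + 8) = 9530460 / 7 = 1361494.29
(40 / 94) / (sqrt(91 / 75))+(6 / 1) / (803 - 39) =0.39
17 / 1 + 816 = 833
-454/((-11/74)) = 3054.18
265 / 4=66.25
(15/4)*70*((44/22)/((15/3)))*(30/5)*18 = 11340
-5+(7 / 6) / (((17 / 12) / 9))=41 / 17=2.41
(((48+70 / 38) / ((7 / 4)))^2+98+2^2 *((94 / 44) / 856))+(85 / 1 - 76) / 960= 6057428964739 / 6662384960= 909.20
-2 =-2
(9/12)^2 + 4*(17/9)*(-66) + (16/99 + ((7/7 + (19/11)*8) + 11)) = -747845/1584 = -472.12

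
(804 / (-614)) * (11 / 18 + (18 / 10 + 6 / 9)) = -18559 / 4605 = -4.03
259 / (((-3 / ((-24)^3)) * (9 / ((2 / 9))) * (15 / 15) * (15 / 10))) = 530432 / 27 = 19645.63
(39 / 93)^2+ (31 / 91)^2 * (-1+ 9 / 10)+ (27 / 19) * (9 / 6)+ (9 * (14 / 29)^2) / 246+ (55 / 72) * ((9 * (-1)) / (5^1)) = 193813095881779 / 208544920907960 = 0.93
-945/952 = -135/136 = -0.99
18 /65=0.28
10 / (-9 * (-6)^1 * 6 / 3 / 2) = 5 / 27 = 0.19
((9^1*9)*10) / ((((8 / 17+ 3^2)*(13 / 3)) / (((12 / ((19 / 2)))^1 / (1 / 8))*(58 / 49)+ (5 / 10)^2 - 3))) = 708528465 / 3897166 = 181.81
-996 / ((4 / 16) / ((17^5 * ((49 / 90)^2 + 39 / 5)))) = -30914393116444 / 675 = -45799100913.25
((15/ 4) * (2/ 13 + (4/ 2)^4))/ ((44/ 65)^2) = 511875/ 3872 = 132.20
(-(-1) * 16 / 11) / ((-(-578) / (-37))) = -296 / 3179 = -0.09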